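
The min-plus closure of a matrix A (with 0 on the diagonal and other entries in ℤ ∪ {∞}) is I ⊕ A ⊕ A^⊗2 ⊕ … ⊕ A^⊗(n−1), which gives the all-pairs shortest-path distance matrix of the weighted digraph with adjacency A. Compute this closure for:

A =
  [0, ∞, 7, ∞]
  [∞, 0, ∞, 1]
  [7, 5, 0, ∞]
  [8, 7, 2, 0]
Closure =
  [0, 12, 7, 13]
  [9, 0, 3, 1]
  [7, 5, 0, 6]
  [8, 7, 2, 0]

This is the Floyd-Warshall all-pairs shortest-path computation. For each intermediate vertex k = 0, 1, …, 3, update dist[i][j] ← min(dist[i][j], dist[i][k] + dist[k][j]). The final matrix gives, for each (i, j), the minimum total weight of any directed path from i to j (possibly empty when i = j).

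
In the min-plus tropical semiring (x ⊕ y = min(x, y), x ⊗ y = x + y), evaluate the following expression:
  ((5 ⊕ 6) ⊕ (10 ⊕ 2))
((5 ⊕ 6) ⊕ (10 ⊕ 2)) = 2

Expand innermost to outermost. Recall ⊕ takes the minimum of its arguments and ⊗ takes their sum. Working out the expression ((5 ⊕ 6) ⊕ (10 ⊕ 2)) gives 2.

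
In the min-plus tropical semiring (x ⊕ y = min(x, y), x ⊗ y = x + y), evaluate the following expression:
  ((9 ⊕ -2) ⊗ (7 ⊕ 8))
((9 ⊕ -2) ⊗ (7 ⊕ 8)) = 5

Expand innermost to outermost. Recall ⊕ takes the minimum of its arguments and ⊗ takes their sum. Working out the expression ((9 ⊕ -2) ⊗ (7 ⊕ 8)) gives 5.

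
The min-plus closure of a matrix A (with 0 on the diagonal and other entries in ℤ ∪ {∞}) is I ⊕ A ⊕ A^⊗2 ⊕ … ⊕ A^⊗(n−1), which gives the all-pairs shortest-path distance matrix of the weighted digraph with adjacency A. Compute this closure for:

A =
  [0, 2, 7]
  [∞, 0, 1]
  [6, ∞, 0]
Closure =
  [0, 2, 3]
  [7, 0, 1]
  [6, 8, 0]

This is the Floyd-Warshall all-pairs shortest-path computation. For each intermediate vertex k = 0, 1, …, 2, update dist[i][j] ← min(dist[i][j], dist[i][k] + dist[k][j]). The final matrix gives, for each (i, j), the minimum total weight of any directed path from i to j (possibly empty when i = j).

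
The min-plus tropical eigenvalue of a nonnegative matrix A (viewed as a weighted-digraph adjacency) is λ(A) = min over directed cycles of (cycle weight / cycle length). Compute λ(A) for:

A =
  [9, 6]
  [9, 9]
λ(A) = 15/2

Enumerate directed cycles and compute their means (weight / length). Sample:
  cycle 0 → 0: weight = 9, length = 1, mean = 9/1 ≈ 9.000
  cycle 1 → 1: weight = 9, length = 1, mean = 9/1 ≈ 9.000
  cycle 0 → 1 → 0: weight = 15, length = 2, mean = 15/2 ≈ 7.500
  cycle 1 → 0 → 1: weight = 15, length = 2, mean = 15/2 ≈ 7.500
Minimum mean = 7.500, attained e.g. along the cycle 0 → 1 → 0 with weight 15 and length 2. So λ(A) = 15/2 = 15/2.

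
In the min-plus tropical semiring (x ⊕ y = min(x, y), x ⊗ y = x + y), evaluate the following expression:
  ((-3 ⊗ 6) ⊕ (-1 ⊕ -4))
((-3 ⊗ 6) ⊕ (-1 ⊕ -4)) = -4

Expand innermost to outermost. Recall ⊕ takes the minimum of its arguments and ⊗ takes their sum. Working out the expression ((-3 ⊗ 6) ⊕ (-1 ⊕ -4)) gives -4.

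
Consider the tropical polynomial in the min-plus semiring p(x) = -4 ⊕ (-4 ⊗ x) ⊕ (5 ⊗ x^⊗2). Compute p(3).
p(3) = -4

A tropical monomial a ⊗ x^⊗i evaluates to a + i · x. Evaluating each term at x = 3:
  Term 0 contributes -4 + 0 · 3 = -4
  Term 1 contributes -4 + 1 · 3 = -1
  Term 2 contributes 5 + 2 · 3 = 11
p(3) = ⊕ of these = min[-4, -1, 11] = -4.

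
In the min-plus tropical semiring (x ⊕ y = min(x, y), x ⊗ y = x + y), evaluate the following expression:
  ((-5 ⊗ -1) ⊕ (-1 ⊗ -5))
((-5 ⊗ -1) ⊕ (-1 ⊗ -5)) = -6

Expand innermost to outermost. Recall ⊕ takes the minimum of its arguments and ⊗ takes their sum. Working out the expression ((-5 ⊗ -1) ⊕ (-1 ⊗ -5)) gives -6.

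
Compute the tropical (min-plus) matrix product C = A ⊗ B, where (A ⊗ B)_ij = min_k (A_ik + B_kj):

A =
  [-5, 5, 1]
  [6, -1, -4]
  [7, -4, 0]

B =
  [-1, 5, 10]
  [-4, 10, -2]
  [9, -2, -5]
A ⊗ B =
  [-6, -1, -4]
  [-5, -6, -9]
  [-8, -2, -6]

Apply the min-plus product entry-by-entry:
  C[0][0] = min over k of (A[0][0] + B[0][0] = -5 + -1 = -6, A[0][1] + B[1][0] = 5 + -4 = 1, A[0][2] + B[2][0] = 1 + 9 = 10) = -6 (attained at k = 0)
  C[0][1] = min over k of (A[0][0] + B[0][1] = -5 + 5 = 0, A[0][1] + B[1][1] = 5 + 10 = 15, A[0][2] + B[2][1] = 1 + -2 = -1) = -1 (attained at k = 2)
  C[0][2] = min over k of (A[0][0] + B[0][2] = -5 + 10 = 5, A[0][1] + B[1][2] = 5 + -2 = 3, A[0][2] + B[2][2] = 1 + -5 = -4) = -4 (attained at k = 2)
  C[1][0] = min over k of (A[1][0] + B[0][0] = 6 + -1 = 5, A[1][1] + B[1][0] = -1 + -4 = -5, A[1][2] + B[2][0] = -4 + 9 = 5) = -5 (attained at k = 1)
  C[1][1] = min over k of (A[1][0] + B[0][1] = 6 + 5 = 11, A[1][1] + B[1][1] = -1 + 10 = 9, A[1][2] + B[2][1] = -4 + -2 = -6) = -6 (attained at k = 2)
  C[1][2] = min over k of (A[1][0] + B[0][2] = 6 + 10 = 16, A[1][1] + B[1][2] = -1 + -2 = -3, A[1][2] + B[2][2] = -4 + -5 = -9) = -9 (attained at k = 2)
  C[2][0] = min over k of (A[2][0] + B[0][0] = 7 + -1 = 6, A[2][1] + B[1][0] = -4 + -4 = -8, A[2][2] + B[2][0] = 0 + 9 = 9) = -8 (attained at k = 1)
  C[2][1] = min over k of (A[2][0] + B[0][1] = 7 + 5 = 12, A[2][1] + B[1][1] = -4 + 10 = 6, A[2][2] + B[2][1] = 0 + -2 = -2) = -2 (attained at k = 2)
  C[2][2] = min over k of (A[2][0] + B[0][2] = 7 + 10 = 17, A[2][1] + B[1][2] = -4 + -2 = -6, A[2][2] + B[2][2] = 0 + -5 = -5) = -6 (attained at k = 1)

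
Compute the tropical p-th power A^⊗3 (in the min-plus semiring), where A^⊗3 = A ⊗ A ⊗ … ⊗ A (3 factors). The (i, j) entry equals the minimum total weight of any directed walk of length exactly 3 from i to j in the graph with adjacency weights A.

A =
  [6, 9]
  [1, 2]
A^⊗3 =
  [12, 13]
  [5, 6]

Each entry (A^⊗3)_ij equals the minimum over all length-3 walks i = v_0 → v_1 → … → v_3 = j of Σ_t A[v_t][v_{t+1}]. For example, for (i, j) = (0, 1) we minimise over 4 possible intermediate vertex sequences; the minimum is 13, attained along the walk 0 → 1 → 1 → 1.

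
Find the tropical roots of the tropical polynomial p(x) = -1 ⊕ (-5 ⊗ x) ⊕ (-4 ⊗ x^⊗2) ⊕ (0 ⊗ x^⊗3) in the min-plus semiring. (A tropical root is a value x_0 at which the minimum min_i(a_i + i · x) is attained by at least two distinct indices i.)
Roots: {-4, -1, 4}

Each tropical root is a break point of the lower envelope of the lines y = a_i + i · x (there are 4 lines, with slopes 0, 1, ..., 3). Only the lines that attain the minimum somewhere contribute to roots; other lines are dominated. Here the surviving (envelope) indices are i = 3, i = 2, i = 1, i = 0.
Intersections between consecutive envelope lines give the roots: for adjacent envelope indices i < j the intersection is x = (a_i − a_j) / (j − i). Reading off the sorted break points: {-4, -1, 4}.
Verification: at each break x_0, at least two indices attain the minimum of min_i(a_i + i · x_0).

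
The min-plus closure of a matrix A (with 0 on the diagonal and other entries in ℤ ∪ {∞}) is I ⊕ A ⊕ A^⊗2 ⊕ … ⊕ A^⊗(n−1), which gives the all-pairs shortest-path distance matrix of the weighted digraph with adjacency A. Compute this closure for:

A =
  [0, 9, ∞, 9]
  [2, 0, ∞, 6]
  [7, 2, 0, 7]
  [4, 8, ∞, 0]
Closure =
  [0, 9, ∞, 9]
  [2, 0, ∞, 6]
  [4, 2, 0, 7]
  [4, 8, ∞, 0]

This is the Floyd-Warshall all-pairs shortest-path computation. For each intermediate vertex k = 0, 1, …, 3, update dist[i][j] ← min(dist[i][j], dist[i][k] + dist[k][j]). The final matrix gives, for each (i, j), the minimum total weight of any directed path from i to j (possibly empty when i = j).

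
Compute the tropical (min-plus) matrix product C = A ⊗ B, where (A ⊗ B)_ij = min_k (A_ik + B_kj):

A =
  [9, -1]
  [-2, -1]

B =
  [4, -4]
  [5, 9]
A ⊗ B =
  [4, 5]
  [2, -6]

Apply the min-plus product entry-by-entry:
  C[0][0] = min over k of (A[0][0] + B[0][0] = 9 + 4 = 13, A[0][1] + B[1][0] = -1 + 5 = 4) = 4 (attained at k = 1)
  C[0][1] = min over k of (A[0][0] + B[0][1] = 9 + -4 = 5, A[0][1] + B[1][1] = -1 + 9 = 8) = 5 (attained at k = 0)
  C[1][0] = min over k of (A[1][0] + B[0][0] = -2 + 4 = 2, A[1][1] + B[1][0] = -1 + 5 = 4) = 2 (attained at k = 0)
  C[1][1] = min over k of (A[1][0] + B[0][1] = -2 + -4 = -6, A[1][1] + B[1][1] = -1 + 9 = 8) = -6 (attained at k = 0)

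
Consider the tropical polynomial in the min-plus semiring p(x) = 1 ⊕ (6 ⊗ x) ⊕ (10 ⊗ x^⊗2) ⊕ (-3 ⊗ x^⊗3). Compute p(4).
p(4) = 1

A tropical monomial a ⊗ x^⊗i evaluates to a + i · x. Evaluating each term at x = 4:
  Term 0 contributes 1 + 0 · 4 = 1
  Term 1 contributes 6 + 1 · 4 = 10
  Term 2 contributes 10 + 2 · 4 = 18
  Term 3 contributes -3 + 3 · 4 = 9
p(4) = ⊕ of these = min[1, 10, 18, 9] = 1.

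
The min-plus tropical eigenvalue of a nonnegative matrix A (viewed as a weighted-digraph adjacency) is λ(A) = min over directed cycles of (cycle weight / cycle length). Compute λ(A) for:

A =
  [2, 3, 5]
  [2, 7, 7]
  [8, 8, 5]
λ(A) = 2

Enumerate directed cycles and compute their means (weight / length). Sample:
  cycle 0 → 0: weight = 2, length = 1, mean = 2/1 ≈ 2.000
  cycle 1 → 1: weight = 7, length = 1, mean = 7/1 ≈ 7.000
  cycle 2 → 2: weight = 5, length = 1, mean = 5/1 ≈ 5.000
  cycle 0 → 1 → 0: weight = 5, length = 2, mean = 5/2 ≈ 2.500
  cycle 0 → 2 → 0: weight = 13, length = 2, mean = 13/2 ≈ 6.500
  cycle 1 → 0 → 1: weight = 5, length = 2, mean = 5/2 ≈ 2.500
Minimum mean = 2.000, attained e.g. along the cycle 0 → 0 with weight 2 and length 1. So λ(A) = 2/1 = 2.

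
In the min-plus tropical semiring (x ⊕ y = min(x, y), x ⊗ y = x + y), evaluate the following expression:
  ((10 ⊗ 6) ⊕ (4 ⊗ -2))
((10 ⊗ 6) ⊕ (4 ⊗ -2)) = 2

Expand innermost to outermost. Recall ⊕ takes the minimum of its arguments and ⊗ takes their sum. Working out the expression ((10 ⊗ 6) ⊕ (4 ⊗ -2)) gives 2.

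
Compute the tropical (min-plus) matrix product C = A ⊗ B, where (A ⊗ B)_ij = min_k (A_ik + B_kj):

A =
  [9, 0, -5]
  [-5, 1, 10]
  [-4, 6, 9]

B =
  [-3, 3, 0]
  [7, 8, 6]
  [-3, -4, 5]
A ⊗ B =
  [-8, -9, 0]
  [-8, -2, -5]
  [-7, -1, -4]

Apply the min-plus product entry-by-entry:
  C[0][0] = min over k of (A[0][0] + B[0][0] = 9 + -3 = 6, A[0][1] + B[1][0] = 0 + 7 = 7, A[0][2] + B[2][0] = -5 + -3 = -8) = -8 (attained at k = 2)
  C[0][1] = min over k of (A[0][0] + B[0][1] = 9 + 3 = 12, A[0][1] + B[1][1] = 0 + 8 = 8, A[0][2] + B[2][1] = -5 + -4 = -9) = -9 (attained at k = 2)
  C[0][2] = min over k of (A[0][0] + B[0][2] = 9 + 0 = 9, A[0][1] + B[1][2] = 0 + 6 = 6, A[0][2] + B[2][2] = -5 + 5 = 0) = 0 (attained at k = 2)
  C[1][0] = min over k of (A[1][0] + B[0][0] = -5 + -3 = -8, A[1][1] + B[1][0] = 1 + 7 = 8, A[1][2] + B[2][0] = 10 + -3 = 7) = -8 (attained at k = 0)
  C[1][1] = min over k of (A[1][0] + B[0][1] = -5 + 3 = -2, A[1][1] + B[1][1] = 1 + 8 = 9, A[1][2] + B[2][1] = 10 + -4 = 6) = -2 (attained at k = 0)
  C[1][2] = min over k of (A[1][0] + B[0][2] = -5 + 0 = -5, A[1][1] + B[1][2] = 1 + 6 = 7, A[1][2] + B[2][2] = 10 + 5 = 15) = -5 (attained at k = 0)
  C[2][0] = min over k of (A[2][0] + B[0][0] = -4 + -3 = -7, A[2][1] + B[1][0] = 6 + 7 = 13, A[2][2] + B[2][0] = 9 + -3 = 6) = -7 (attained at k = 0)
  C[2][1] = min over k of (A[2][0] + B[0][1] = -4 + 3 = -1, A[2][1] + B[1][1] = 6 + 8 = 14, A[2][2] + B[2][1] = 9 + -4 = 5) = -1 (attained at k = 0)
  C[2][2] = min over k of (A[2][0] + B[0][2] = -4 + 0 = -4, A[2][1] + B[1][2] = 6 + 6 = 12, A[2][2] + B[2][2] = 9 + 5 = 14) = -4 (attained at k = 0)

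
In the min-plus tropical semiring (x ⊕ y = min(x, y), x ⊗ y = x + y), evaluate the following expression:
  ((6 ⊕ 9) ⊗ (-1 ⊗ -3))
((6 ⊕ 9) ⊗ (-1 ⊗ -3)) = 2

Expand innermost to outermost. Recall ⊕ takes the minimum of its arguments and ⊗ takes their sum. Working out the expression ((6 ⊕ 9) ⊗ (-1 ⊗ -3)) gives 2.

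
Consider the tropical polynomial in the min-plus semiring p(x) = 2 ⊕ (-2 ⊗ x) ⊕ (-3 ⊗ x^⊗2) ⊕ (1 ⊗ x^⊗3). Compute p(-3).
p(-3) = -9

A tropical monomial a ⊗ x^⊗i evaluates to a + i · x. Evaluating each term at x = -3:
  Term 0 contributes 2 + 0 · -3 = 2
  Term 1 contributes -2 + 1 · -3 = -5
  Term 2 contributes -3 + 2 · -3 = -9
  Term 3 contributes 1 + 3 · -3 = -8
p(-3) = ⊕ of these = min[2, -5, -9, -8] = -9.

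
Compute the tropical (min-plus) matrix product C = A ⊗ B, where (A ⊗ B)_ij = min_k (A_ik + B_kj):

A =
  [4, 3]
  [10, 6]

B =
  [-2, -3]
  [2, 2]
A ⊗ B =
  [2, 1]
  [8, 7]

Apply the min-plus product entry-by-entry:
  C[0][0] = min over k of (A[0][0] + B[0][0] = 4 + -2 = 2, A[0][1] + B[1][0] = 3 + 2 = 5) = 2 (attained at k = 0)
  C[0][1] = min over k of (A[0][0] + B[0][1] = 4 + -3 = 1, A[0][1] + B[1][1] = 3 + 2 = 5) = 1 (attained at k = 0)
  C[1][0] = min over k of (A[1][0] + B[0][0] = 10 + -2 = 8, A[1][1] + B[1][0] = 6 + 2 = 8) = 8 (attained at k = 0)
  C[1][1] = min over k of (A[1][0] + B[0][1] = 10 + -3 = 7, A[1][1] + B[1][1] = 6 + 2 = 8) = 7 (attained at k = 0)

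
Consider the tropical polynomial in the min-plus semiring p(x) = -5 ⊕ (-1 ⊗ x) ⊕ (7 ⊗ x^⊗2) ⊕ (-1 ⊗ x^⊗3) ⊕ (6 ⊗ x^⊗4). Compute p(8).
p(8) = -5

A tropical monomial a ⊗ x^⊗i evaluates to a + i · x. Evaluating each term at x = 8:
  Term 0 contributes -5 + 0 · 8 = -5
  Term 1 contributes -1 + 1 · 8 = 7
  Term 2 contributes 7 + 2 · 8 = 23
  Term 3 contributes -1 + 3 · 8 = 23
  Term 4 contributes 6 + 4 · 8 = 38
p(8) = ⊕ of these = min[-5, 7, 23, 23, 38] = -5.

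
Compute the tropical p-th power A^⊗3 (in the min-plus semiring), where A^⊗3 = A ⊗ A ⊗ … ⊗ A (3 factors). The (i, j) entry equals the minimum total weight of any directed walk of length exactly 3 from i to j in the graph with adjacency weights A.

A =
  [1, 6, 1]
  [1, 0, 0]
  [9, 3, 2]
A^⊗3 =
  [3, 4, 3]
  [1, 0, 0]
  [4, 3, 3]

Each entry (A^⊗3)_ij equals the minimum over all length-3 walks i = v_0 → v_1 → … → v_3 = j of Σ_t A[v_t][v_{t+1}]. For example, for (i, j) = (0, 2) we minimise over 9 possible intermediate vertex sequences; the minimum is 3, attained along the walk 0 → 0 → 0 → 2.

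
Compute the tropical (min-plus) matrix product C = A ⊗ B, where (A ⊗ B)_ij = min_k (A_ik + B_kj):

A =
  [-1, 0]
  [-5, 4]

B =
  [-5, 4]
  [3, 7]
A ⊗ B =
  [-6, 3]
  [-10, -1]

Apply the min-plus product entry-by-entry:
  C[0][0] = min over k of (A[0][0] + B[0][0] = -1 + -5 = -6, A[0][1] + B[1][0] = 0 + 3 = 3) = -6 (attained at k = 0)
  C[0][1] = min over k of (A[0][0] + B[0][1] = -1 + 4 = 3, A[0][1] + B[1][1] = 0 + 7 = 7) = 3 (attained at k = 0)
  C[1][0] = min over k of (A[1][0] + B[0][0] = -5 + -5 = -10, A[1][1] + B[1][0] = 4 + 3 = 7) = -10 (attained at k = 0)
  C[1][1] = min over k of (A[1][0] + B[0][1] = -5 + 4 = -1, A[1][1] + B[1][1] = 4 + 7 = 11) = -1 (attained at k = 0)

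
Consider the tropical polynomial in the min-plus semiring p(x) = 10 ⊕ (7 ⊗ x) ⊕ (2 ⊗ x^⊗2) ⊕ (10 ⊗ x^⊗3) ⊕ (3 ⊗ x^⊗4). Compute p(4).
p(4) = 10

A tropical monomial a ⊗ x^⊗i evaluates to a + i · x. Evaluating each term at x = 4:
  Term 0 contributes 10 + 0 · 4 = 10
  Term 1 contributes 7 + 1 · 4 = 11
  Term 2 contributes 2 + 2 · 4 = 10
  Term 3 contributes 10 + 3 · 4 = 22
  Term 4 contributes 3 + 4 · 4 = 19
p(4) = ⊕ of these = min[10, 11, 10, 22, 19] = 10.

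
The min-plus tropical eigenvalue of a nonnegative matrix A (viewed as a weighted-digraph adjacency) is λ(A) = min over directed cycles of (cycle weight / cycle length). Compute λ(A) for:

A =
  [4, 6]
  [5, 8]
λ(A) = 4

Enumerate directed cycles and compute their means (weight / length). Sample:
  cycle 0 → 0: weight = 4, length = 1, mean = 4/1 ≈ 4.000
  cycle 1 → 1: weight = 8, length = 1, mean = 8/1 ≈ 8.000
  cycle 0 → 1 → 0: weight = 11, length = 2, mean = 11/2 ≈ 5.500
  cycle 1 → 0 → 1: weight = 11, length = 2, mean = 11/2 ≈ 5.500
Minimum mean = 4.000, attained e.g. along the cycle 0 → 0 with weight 4 and length 1. So λ(A) = 4/1 = 4.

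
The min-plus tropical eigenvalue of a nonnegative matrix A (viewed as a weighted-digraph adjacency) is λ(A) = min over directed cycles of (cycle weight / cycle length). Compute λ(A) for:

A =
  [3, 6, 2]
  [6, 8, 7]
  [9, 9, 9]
λ(A) = 3

Enumerate directed cycles and compute their means (weight / length). Sample:
  cycle 0 → 0: weight = 3, length = 1, mean = 3/1 ≈ 3.000
  cycle 1 → 1: weight = 8, length = 1, mean = 8/1 ≈ 8.000
  cycle 2 → 2: weight = 9, length = 1, mean = 9/1 ≈ 9.000
  cycle 0 → 1 → 0: weight = 12, length = 2, mean = 12/2 ≈ 6.000
  cycle 0 → 2 → 0: weight = 11, length = 2, mean = 11/2 ≈ 5.500
  cycle 1 → 0 → 1: weight = 12, length = 2, mean = 12/2 ≈ 6.000
Minimum mean = 3.000, attained e.g. along the cycle 0 → 0 with weight 3 and length 1. So λ(A) = 3/1 = 3.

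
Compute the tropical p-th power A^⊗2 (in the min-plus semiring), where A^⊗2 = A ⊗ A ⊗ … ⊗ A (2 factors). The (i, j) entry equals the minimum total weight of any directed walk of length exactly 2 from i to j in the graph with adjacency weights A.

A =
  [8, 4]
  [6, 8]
A^⊗2 =
  [10, 12]
  [14, 10]

Each entry (A^⊗2)_ij equals the minimum over all length-2 walks i = v_0 → v_1 → … → v_2 = j of Σ_t A[v_t][v_{t+1}]. For example, for (i, j) = (0, 1) we minimise over 2 possible intermediate vertex sequences; the minimum is 12, attained along the walk 0 → 0 → 1.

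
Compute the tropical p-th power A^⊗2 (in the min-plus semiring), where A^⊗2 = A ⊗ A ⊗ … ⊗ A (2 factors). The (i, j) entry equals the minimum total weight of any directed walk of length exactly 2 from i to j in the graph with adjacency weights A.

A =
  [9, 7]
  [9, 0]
A^⊗2 =
  [16, 7]
  [9, 0]

Each entry (A^⊗2)_ij equals the minimum over all length-2 walks i = v_0 → v_1 → … → v_2 = j of Σ_t A[v_t][v_{t+1}]. For example, for (i, j) = (0, 1) we minimise over 2 possible intermediate vertex sequences; the minimum is 7, attained along the walk 0 → 1 → 1.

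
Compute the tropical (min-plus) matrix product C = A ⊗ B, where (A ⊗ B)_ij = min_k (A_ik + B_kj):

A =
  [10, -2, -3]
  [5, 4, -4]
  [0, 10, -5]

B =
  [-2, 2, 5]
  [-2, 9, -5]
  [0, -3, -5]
A ⊗ B =
  [-4, -6, -8]
  [-4, -7, -9]
  [-5, -8, -10]

Apply the min-plus product entry-by-entry:
  C[0][0] = min over k of (A[0][0] + B[0][0] = 10 + -2 = 8, A[0][1] + B[1][0] = -2 + -2 = -4, A[0][2] + B[2][0] = -3 + 0 = -3) = -4 (attained at k = 1)
  C[0][1] = min over k of (A[0][0] + B[0][1] = 10 + 2 = 12, A[0][1] + B[1][1] = -2 + 9 = 7, A[0][2] + B[2][1] = -3 + -3 = -6) = -6 (attained at k = 2)
  C[0][2] = min over k of (A[0][0] + B[0][2] = 10 + 5 = 15, A[0][1] + B[1][2] = -2 + -5 = -7, A[0][2] + B[2][2] = -3 + -5 = -8) = -8 (attained at k = 2)
  C[1][0] = min over k of (A[1][0] + B[0][0] = 5 + -2 = 3, A[1][1] + B[1][0] = 4 + -2 = 2, A[1][2] + B[2][0] = -4 + 0 = -4) = -4 (attained at k = 2)
  C[1][1] = min over k of (A[1][0] + B[0][1] = 5 + 2 = 7, A[1][1] + B[1][1] = 4 + 9 = 13, A[1][2] + B[2][1] = -4 + -3 = -7) = -7 (attained at k = 2)
  C[1][2] = min over k of (A[1][0] + B[0][2] = 5 + 5 = 10, A[1][1] + B[1][2] = 4 + -5 = -1, A[1][2] + B[2][2] = -4 + -5 = -9) = -9 (attained at k = 2)
  C[2][0] = min over k of (A[2][0] + B[0][0] = 0 + -2 = -2, A[2][1] + B[1][0] = 10 + -2 = 8, A[2][2] + B[2][0] = -5 + 0 = -5) = -5 (attained at k = 2)
  C[2][1] = min over k of (A[2][0] + B[0][1] = 0 + 2 = 2, A[2][1] + B[1][1] = 10 + 9 = 19, A[2][2] + B[2][1] = -5 + -3 = -8) = -8 (attained at k = 2)
  C[2][2] = min over k of (A[2][0] + B[0][2] = 0 + 5 = 5, A[2][1] + B[1][2] = 10 + -5 = 5, A[2][2] + B[2][2] = -5 + -5 = -10) = -10 (attained at k = 2)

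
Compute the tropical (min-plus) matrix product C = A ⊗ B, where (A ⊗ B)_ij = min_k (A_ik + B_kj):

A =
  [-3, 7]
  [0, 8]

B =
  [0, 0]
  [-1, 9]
A ⊗ B =
  [-3, -3]
  [0, 0]

Apply the min-plus product entry-by-entry:
  C[0][0] = min over k of (A[0][0] + B[0][0] = -3 + 0 = -3, A[0][1] + B[1][0] = 7 + -1 = 6) = -3 (attained at k = 0)
  C[0][1] = min over k of (A[0][0] + B[0][1] = -3 + 0 = -3, A[0][1] + B[1][1] = 7 + 9 = 16) = -3 (attained at k = 0)
  C[1][0] = min over k of (A[1][0] + B[0][0] = 0 + 0 = 0, A[1][1] + B[1][0] = 8 + -1 = 7) = 0 (attained at k = 0)
  C[1][1] = min over k of (A[1][0] + B[0][1] = 0 + 0 = 0, A[1][1] + B[1][1] = 8 + 9 = 17) = 0 (attained at k = 0)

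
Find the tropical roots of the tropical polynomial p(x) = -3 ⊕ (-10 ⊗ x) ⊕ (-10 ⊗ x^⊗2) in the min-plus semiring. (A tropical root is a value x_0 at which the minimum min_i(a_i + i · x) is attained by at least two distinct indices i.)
Roots: {0, 7}

Each tropical root is a break point of the lower envelope of the lines y = a_i + i · x (there are 3 lines, with slopes 0, 1, ..., 2). Only the lines that attain the minimum somewhere contribute to roots; other lines are dominated. Here the surviving (envelope) indices are i = 2, i = 1, i = 0.
Intersections between consecutive envelope lines give the roots: for adjacent envelope indices i < j the intersection is x = (a_i − a_j) / (j − i). Reading off the sorted break points: {0, 7}.
Verification: at each break x_0, at least two indices attain the minimum of min_i(a_i + i · x_0).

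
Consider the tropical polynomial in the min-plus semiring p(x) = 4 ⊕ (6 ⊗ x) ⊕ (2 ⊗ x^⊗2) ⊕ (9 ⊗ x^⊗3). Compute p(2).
p(2) = 4

A tropical monomial a ⊗ x^⊗i evaluates to a + i · x. Evaluating each term at x = 2:
  Term 0 contributes 4 + 0 · 2 = 4
  Term 1 contributes 6 + 1 · 2 = 8
  Term 2 contributes 2 + 2 · 2 = 6
  Term 3 contributes 9 + 3 · 2 = 15
p(2) = ⊕ of these = min[4, 8, 6, 15] = 4.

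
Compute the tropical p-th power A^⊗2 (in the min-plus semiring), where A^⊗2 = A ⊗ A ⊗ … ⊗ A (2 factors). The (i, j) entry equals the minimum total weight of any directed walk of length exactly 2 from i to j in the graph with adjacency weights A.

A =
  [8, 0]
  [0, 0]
A^⊗2 =
  [0, 0]
  [0, 0]

Each entry (A^⊗2)_ij equals the minimum over all length-2 walks i = v_0 → v_1 → … → v_2 = j of Σ_t A[v_t][v_{t+1}]. For example, for (i, j) = (0, 1) we minimise over 2 possible intermediate vertex sequences; the minimum is 0, attained along the walk 0 → 1 → 1.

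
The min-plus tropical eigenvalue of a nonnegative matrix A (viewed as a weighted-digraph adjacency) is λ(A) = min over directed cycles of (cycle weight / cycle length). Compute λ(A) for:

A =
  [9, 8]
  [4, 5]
λ(A) = 5

Enumerate directed cycles and compute their means (weight / length). Sample:
  cycle 0 → 0: weight = 9, length = 1, mean = 9/1 ≈ 9.000
  cycle 1 → 1: weight = 5, length = 1, mean = 5/1 ≈ 5.000
  cycle 0 → 1 → 0: weight = 12, length = 2, mean = 12/2 ≈ 6.000
  cycle 1 → 0 → 1: weight = 12, length = 2, mean = 12/2 ≈ 6.000
Minimum mean = 5.000, attained e.g. along the cycle 1 → 1 with weight 5 and length 1. So λ(A) = 5/1 = 5.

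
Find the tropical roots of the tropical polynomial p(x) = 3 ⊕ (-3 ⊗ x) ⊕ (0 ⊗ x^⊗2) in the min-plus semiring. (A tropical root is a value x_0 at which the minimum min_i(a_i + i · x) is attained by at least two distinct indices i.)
Roots: {-3, 6}

Each tropical root is a break point of the lower envelope of the lines y = a_i + i · x (there are 3 lines, with slopes 0, 1, ..., 2). Only the lines that attain the minimum somewhere contribute to roots; other lines are dominated. Here the surviving (envelope) indices are i = 2, i = 1, i = 0.
Intersections between consecutive envelope lines give the roots: for adjacent envelope indices i < j the intersection is x = (a_i − a_j) / (j − i). Reading off the sorted break points: {-3, 6}.
Verification: at each break x_0, at least two indices attain the minimum of min_i(a_i + i · x_0).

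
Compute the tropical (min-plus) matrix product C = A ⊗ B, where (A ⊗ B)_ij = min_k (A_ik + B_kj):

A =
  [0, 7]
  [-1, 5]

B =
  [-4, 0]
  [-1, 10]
A ⊗ B =
  [-4, 0]
  [-5, -1]

Apply the min-plus product entry-by-entry:
  C[0][0] = min over k of (A[0][0] + B[0][0] = 0 + -4 = -4, A[0][1] + B[1][0] = 7 + -1 = 6) = -4 (attained at k = 0)
  C[0][1] = min over k of (A[0][0] + B[0][1] = 0 + 0 = 0, A[0][1] + B[1][1] = 7 + 10 = 17) = 0 (attained at k = 0)
  C[1][0] = min over k of (A[1][0] + B[0][0] = -1 + -4 = -5, A[1][1] + B[1][0] = 5 + -1 = 4) = -5 (attained at k = 0)
  C[1][1] = min over k of (A[1][0] + B[0][1] = -1 + 0 = -1, A[1][1] + B[1][1] = 5 + 10 = 15) = -1 (attained at k = 0)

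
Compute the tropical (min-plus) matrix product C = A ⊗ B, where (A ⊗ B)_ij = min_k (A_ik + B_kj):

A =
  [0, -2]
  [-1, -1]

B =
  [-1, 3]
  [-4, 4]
A ⊗ B =
  [-6, 2]
  [-5, 2]

Apply the min-plus product entry-by-entry:
  C[0][0] = min over k of (A[0][0] + B[0][0] = 0 + -1 = -1, A[0][1] + B[1][0] = -2 + -4 = -6) = -6 (attained at k = 1)
  C[0][1] = min over k of (A[0][0] + B[0][1] = 0 + 3 = 3, A[0][1] + B[1][1] = -2 + 4 = 2) = 2 (attained at k = 1)
  C[1][0] = min over k of (A[1][0] + B[0][0] = -1 + -1 = -2, A[1][1] + B[1][0] = -1 + -4 = -5) = -5 (attained at k = 1)
  C[1][1] = min over k of (A[1][0] + B[0][1] = -1 + 3 = 2, A[1][1] + B[1][1] = -1 + 4 = 3) = 2 (attained at k = 0)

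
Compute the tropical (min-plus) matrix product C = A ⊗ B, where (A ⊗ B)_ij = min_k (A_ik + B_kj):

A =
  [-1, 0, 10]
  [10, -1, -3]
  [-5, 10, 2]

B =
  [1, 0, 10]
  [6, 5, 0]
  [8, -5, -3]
A ⊗ B =
  [0, -1, 0]
  [5, -8, -6]
  [-4, -5, -1]

Apply the min-plus product entry-by-entry:
  C[0][0] = min over k of (A[0][0] + B[0][0] = -1 + 1 = 0, A[0][1] + B[1][0] = 0 + 6 = 6, A[0][2] + B[2][0] = 10 + 8 = 18) = 0 (attained at k = 0)
  C[0][1] = min over k of (A[0][0] + B[0][1] = -1 + 0 = -1, A[0][1] + B[1][1] = 0 + 5 = 5, A[0][2] + B[2][1] = 10 + -5 = 5) = -1 (attained at k = 0)
  C[0][2] = min over k of (A[0][0] + B[0][2] = -1 + 10 = 9, A[0][1] + B[1][2] = 0 + 0 = 0, A[0][2] + B[2][2] = 10 + -3 = 7) = 0 (attained at k = 1)
  C[1][0] = min over k of (A[1][0] + B[0][0] = 10 + 1 = 11, A[1][1] + B[1][0] = -1 + 6 = 5, A[1][2] + B[2][0] = -3 + 8 = 5) = 5 (attained at k = 1)
  C[1][1] = min over k of (A[1][0] + B[0][1] = 10 + 0 = 10, A[1][1] + B[1][1] = -1 + 5 = 4, A[1][2] + B[2][1] = -3 + -5 = -8) = -8 (attained at k = 2)
  C[1][2] = min over k of (A[1][0] + B[0][2] = 10 + 10 = 20, A[1][1] + B[1][2] = -1 + 0 = -1, A[1][2] + B[2][2] = -3 + -3 = -6) = -6 (attained at k = 2)
  C[2][0] = min over k of (A[2][0] + B[0][0] = -5 + 1 = -4, A[2][1] + B[1][0] = 10 + 6 = 16, A[2][2] + B[2][0] = 2 + 8 = 10) = -4 (attained at k = 0)
  C[2][1] = min over k of (A[2][0] + B[0][1] = -5 + 0 = -5, A[2][1] + B[1][1] = 10 + 5 = 15, A[2][2] + B[2][1] = 2 + -5 = -3) = -5 (attained at k = 0)
  C[2][2] = min over k of (A[2][0] + B[0][2] = -5 + 10 = 5, A[2][1] + B[1][2] = 10 + 0 = 10, A[2][2] + B[2][2] = 2 + -3 = -1) = -1 (attained at k = 2)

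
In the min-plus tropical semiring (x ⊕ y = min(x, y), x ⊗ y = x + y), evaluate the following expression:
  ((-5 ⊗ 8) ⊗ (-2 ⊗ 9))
((-5 ⊗ 8) ⊗ (-2 ⊗ 9)) = 10

Expand innermost to outermost. Recall ⊕ takes the minimum of its arguments and ⊗ takes their sum. Working out the expression ((-5 ⊗ 8) ⊗ (-2 ⊗ 9)) gives 10.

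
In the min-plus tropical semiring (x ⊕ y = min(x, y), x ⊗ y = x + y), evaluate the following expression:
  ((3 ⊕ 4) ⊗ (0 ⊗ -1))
((3 ⊕ 4) ⊗ (0 ⊗ -1)) = 2

Expand innermost to outermost. Recall ⊕ takes the minimum of its arguments and ⊗ takes their sum. Working out the expression ((3 ⊕ 4) ⊗ (0 ⊗ -1)) gives 2.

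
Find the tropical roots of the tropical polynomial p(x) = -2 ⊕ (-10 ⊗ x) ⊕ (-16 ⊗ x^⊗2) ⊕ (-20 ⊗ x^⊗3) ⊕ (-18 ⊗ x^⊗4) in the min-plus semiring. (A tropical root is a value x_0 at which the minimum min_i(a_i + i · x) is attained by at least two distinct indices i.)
Roots: {-2, 4, 6, 8}

Each tropical root is a break point of the lower envelope of the lines y = a_i + i · x (there are 5 lines, with slopes 0, 1, ..., 4). Only the lines that attain the minimum somewhere contribute to roots; other lines are dominated. Here the surviving (envelope) indices are i = 4, i = 3, i = 2, i = 1, i = 0.
Intersections between consecutive envelope lines give the roots: for adjacent envelope indices i < j the intersection is x = (a_i − a_j) / (j − i). Reading off the sorted break points: {-2, 4, 6, 8}.
Verification: at each break x_0, at least two indices attain the minimum of min_i(a_i + i · x_0).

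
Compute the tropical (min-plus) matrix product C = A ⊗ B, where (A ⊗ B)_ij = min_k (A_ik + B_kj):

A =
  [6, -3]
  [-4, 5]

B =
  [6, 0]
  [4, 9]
A ⊗ B =
  [1, 6]
  [2, -4]

Apply the min-plus product entry-by-entry:
  C[0][0] = min over k of (A[0][0] + B[0][0] = 6 + 6 = 12, A[0][1] + B[1][0] = -3 + 4 = 1) = 1 (attained at k = 1)
  C[0][1] = min over k of (A[0][0] + B[0][1] = 6 + 0 = 6, A[0][1] + B[1][1] = -3 + 9 = 6) = 6 (attained at k = 0)
  C[1][0] = min over k of (A[1][0] + B[0][0] = -4 + 6 = 2, A[1][1] + B[1][0] = 5 + 4 = 9) = 2 (attained at k = 0)
  C[1][1] = min over k of (A[1][0] + B[0][1] = -4 + 0 = -4, A[1][1] + B[1][1] = 5 + 9 = 14) = -4 (attained at k = 0)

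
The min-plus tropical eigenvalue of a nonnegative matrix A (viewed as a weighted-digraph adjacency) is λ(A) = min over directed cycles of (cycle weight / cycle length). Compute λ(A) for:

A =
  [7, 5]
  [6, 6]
λ(A) = 11/2

Enumerate directed cycles and compute their means (weight / length). Sample:
  cycle 0 → 0: weight = 7, length = 1, mean = 7/1 ≈ 7.000
  cycle 1 → 1: weight = 6, length = 1, mean = 6/1 ≈ 6.000
  cycle 0 → 1 → 0: weight = 11, length = 2, mean = 11/2 ≈ 5.500
  cycle 1 → 0 → 1: weight = 11, length = 2, mean = 11/2 ≈ 5.500
Minimum mean = 5.500, attained e.g. along the cycle 0 → 1 → 0 with weight 11 and length 2. So λ(A) = 11/2 = 11/2.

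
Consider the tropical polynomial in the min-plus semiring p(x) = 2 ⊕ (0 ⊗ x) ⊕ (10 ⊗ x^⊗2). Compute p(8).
p(8) = 2

A tropical monomial a ⊗ x^⊗i evaluates to a + i · x. Evaluating each term at x = 8:
  Term 0 contributes 2 + 0 · 8 = 2
  Term 1 contributes 0 + 1 · 8 = 8
  Term 2 contributes 10 + 2 · 8 = 26
p(8) = ⊕ of these = min[2, 8, 26] = 2.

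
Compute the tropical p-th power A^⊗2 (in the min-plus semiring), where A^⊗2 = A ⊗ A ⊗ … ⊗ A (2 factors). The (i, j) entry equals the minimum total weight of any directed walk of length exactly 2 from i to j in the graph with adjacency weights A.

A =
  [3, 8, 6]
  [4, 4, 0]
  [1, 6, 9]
A^⊗2 =
  [6, 11, 8]
  [1, 6, 4]
  [4, 9, 6]

Each entry (A^⊗2)_ij equals the minimum over all length-2 walks i = v_0 → v_1 → … → v_2 = j of Σ_t A[v_t][v_{t+1}]. For example, for (i, j) = (0, 2) we minimise over 3 possible intermediate vertex sequences; the minimum is 8, attained along the walk 0 → 1 → 2.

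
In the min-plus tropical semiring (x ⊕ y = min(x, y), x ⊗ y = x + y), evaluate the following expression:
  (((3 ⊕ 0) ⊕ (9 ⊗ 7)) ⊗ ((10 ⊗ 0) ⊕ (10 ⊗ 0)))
(((3 ⊕ 0) ⊕ (9 ⊗ 7)) ⊗ ((10 ⊗ 0) ⊕ (10 ⊗ 0))) = 10

Expand innermost to outermost. Recall ⊕ takes the minimum of its arguments and ⊗ takes their sum. Working out the expression (((3 ⊕ 0) ⊕ (9 ⊗ 7)) ⊗ ((10 ⊗ 0) ⊕ (10 ⊗ 0))) gives 10.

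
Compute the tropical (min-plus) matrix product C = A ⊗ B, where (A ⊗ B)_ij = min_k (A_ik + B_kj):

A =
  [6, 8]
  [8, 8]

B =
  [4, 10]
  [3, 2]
A ⊗ B =
  [10, 10]
  [11, 10]

Apply the min-plus product entry-by-entry:
  C[0][0] = min over k of (A[0][0] + B[0][0] = 6 + 4 = 10, A[0][1] + B[1][0] = 8 + 3 = 11) = 10 (attained at k = 0)
  C[0][1] = min over k of (A[0][0] + B[0][1] = 6 + 10 = 16, A[0][1] + B[1][1] = 8 + 2 = 10) = 10 (attained at k = 1)
  C[1][0] = min over k of (A[1][0] + B[0][0] = 8 + 4 = 12, A[1][1] + B[1][0] = 8 + 3 = 11) = 11 (attained at k = 1)
  C[1][1] = min over k of (A[1][0] + B[0][1] = 8 + 10 = 18, A[1][1] + B[1][1] = 8 + 2 = 10) = 10 (attained at k = 1)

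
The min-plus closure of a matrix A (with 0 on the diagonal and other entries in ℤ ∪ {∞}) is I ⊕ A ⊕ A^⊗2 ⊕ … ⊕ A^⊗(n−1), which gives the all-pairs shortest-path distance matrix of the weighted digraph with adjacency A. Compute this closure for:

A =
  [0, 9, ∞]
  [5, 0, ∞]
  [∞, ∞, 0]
Closure =
  [0, 9, ∞]
  [5, 0, ∞]
  [∞, ∞, 0]

This is the Floyd-Warshall all-pairs shortest-path computation. For each intermediate vertex k = 0, 1, …, 2, update dist[i][j] ← min(dist[i][j], dist[i][k] + dist[k][j]). The final matrix gives, for each (i, j), the minimum total weight of any directed path from i to j (possibly empty when i = j).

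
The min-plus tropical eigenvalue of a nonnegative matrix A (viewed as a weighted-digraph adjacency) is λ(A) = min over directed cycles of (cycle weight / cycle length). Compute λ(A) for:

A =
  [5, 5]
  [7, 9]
λ(A) = 5

Enumerate directed cycles and compute their means (weight / length). Sample:
  cycle 0 → 0: weight = 5, length = 1, mean = 5/1 ≈ 5.000
  cycle 1 → 1: weight = 9, length = 1, mean = 9/1 ≈ 9.000
  cycle 0 → 1 → 0: weight = 12, length = 2, mean = 12/2 ≈ 6.000
  cycle 1 → 0 → 1: weight = 12, length = 2, mean = 12/2 ≈ 6.000
Minimum mean = 5.000, attained e.g. along the cycle 0 → 0 with weight 5 and length 1. So λ(A) = 5/1 = 5.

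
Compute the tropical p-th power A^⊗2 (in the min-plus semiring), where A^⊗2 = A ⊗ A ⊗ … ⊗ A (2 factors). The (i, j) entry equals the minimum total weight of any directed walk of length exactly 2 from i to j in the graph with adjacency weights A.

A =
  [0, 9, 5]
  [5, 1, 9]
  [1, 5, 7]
A^⊗2 =
  [0, 9, 5]
  [5, 2, 10]
  [1, 6, 6]

Each entry (A^⊗2)_ij equals the minimum over all length-2 walks i = v_0 → v_1 → … → v_2 = j of Σ_t A[v_t][v_{t+1}]. For example, for (i, j) = (0, 2) we minimise over 3 possible intermediate vertex sequences; the minimum is 5, attained along the walk 0 → 0 → 2.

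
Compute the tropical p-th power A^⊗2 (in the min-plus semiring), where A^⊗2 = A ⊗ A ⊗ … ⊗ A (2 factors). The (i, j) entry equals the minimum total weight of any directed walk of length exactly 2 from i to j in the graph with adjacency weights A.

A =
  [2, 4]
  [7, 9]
A^⊗2 =
  [4, 6]
  [9, 11]

Each entry (A^⊗2)_ij equals the minimum over all length-2 walks i = v_0 → v_1 → … → v_2 = j of Σ_t A[v_t][v_{t+1}]. For example, for (i, j) = (0, 1) we minimise over 2 possible intermediate vertex sequences; the minimum is 6, attained along the walk 0 → 0 → 1.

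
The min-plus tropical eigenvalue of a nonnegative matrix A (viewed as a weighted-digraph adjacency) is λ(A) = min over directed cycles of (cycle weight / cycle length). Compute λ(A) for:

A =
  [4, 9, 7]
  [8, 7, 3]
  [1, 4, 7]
λ(A) = 7/2

Enumerate directed cycles and compute their means (weight / length). Sample:
  cycle 0 → 0: weight = 4, length = 1, mean = 4/1 ≈ 4.000
  cycle 1 → 1: weight = 7, length = 1, mean = 7/1 ≈ 7.000
  cycle 2 → 2: weight = 7, length = 1, mean = 7/1 ≈ 7.000
  cycle 0 → 1 → 0: weight = 17, length = 2, mean = 17/2 ≈ 8.500
  cycle 0 → 2 → 0: weight = 8, length = 2, mean = 8/2 ≈ 4.000
  cycle 1 → 0 → 1: weight = 17, length = 2, mean = 17/2 ≈ 8.500
Minimum mean = 3.500, attained e.g. along the cycle 1 → 2 → 1 with weight 7 and length 2. So λ(A) = 7/2 = 7/2.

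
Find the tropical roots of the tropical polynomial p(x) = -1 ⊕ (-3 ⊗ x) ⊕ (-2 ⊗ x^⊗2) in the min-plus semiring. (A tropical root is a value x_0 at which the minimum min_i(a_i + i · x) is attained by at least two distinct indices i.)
Roots: {-1, 2}

Each tropical root is a break point of the lower envelope of the lines y = a_i + i · x (there are 3 lines, with slopes 0, 1, ..., 2). Only the lines that attain the minimum somewhere contribute to roots; other lines are dominated. Here the surviving (envelope) indices are i = 2, i = 1, i = 0.
Intersections between consecutive envelope lines give the roots: for adjacent envelope indices i < j the intersection is x = (a_i − a_j) / (j − i). Reading off the sorted break points: {-1, 2}.
Verification: at each break x_0, at least two indices attain the minimum of min_i(a_i + i · x_0).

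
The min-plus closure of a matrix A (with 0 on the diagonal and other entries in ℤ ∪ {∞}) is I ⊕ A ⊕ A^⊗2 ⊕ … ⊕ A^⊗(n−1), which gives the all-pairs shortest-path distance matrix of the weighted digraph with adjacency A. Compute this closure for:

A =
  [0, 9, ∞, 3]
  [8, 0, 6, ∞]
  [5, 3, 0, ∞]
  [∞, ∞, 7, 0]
Closure =
  [0, 9, 10, 3]
  [8, 0, 6, 11]
  [5, 3, 0, 8]
  [12, 10, 7, 0]

This is the Floyd-Warshall all-pairs shortest-path computation. For each intermediate vertex k = 0, 1, …, 3, update dist[i][j] ← min(dist[i][j], dist[i][k] + dist[k][j]). The final matrix gives, for each (i, j), the minimum total weight of any directed path from i to j (possibly empty when i = j).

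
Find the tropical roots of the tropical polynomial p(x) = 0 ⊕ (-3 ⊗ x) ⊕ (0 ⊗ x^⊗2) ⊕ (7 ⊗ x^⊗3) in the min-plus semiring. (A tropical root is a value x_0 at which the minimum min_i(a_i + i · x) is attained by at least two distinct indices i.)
Roots: {-7, -3, 3}

Each tropical root is a break point of the lower envelope of the lines y = a_i + i · x (there are 4 lines, with slopes 0, 1, ..., 3). Only the lines that attain the minimum somewhere contribute to roots; other lines are dominated. Here the surviving (envelope) indices are i = 3, i = 2, i = 1, i = 0.
Intersections between consecutive envelope lines give the roots: for adjacent envelope indices i < j the intersection is x = (a_i − a_j) / (j − i). Reading off the sorted break points: {-7, -3, 3}.
Verification: at each break x_0, at least two indices attain the minimum of min_i(a_i + i · x_0).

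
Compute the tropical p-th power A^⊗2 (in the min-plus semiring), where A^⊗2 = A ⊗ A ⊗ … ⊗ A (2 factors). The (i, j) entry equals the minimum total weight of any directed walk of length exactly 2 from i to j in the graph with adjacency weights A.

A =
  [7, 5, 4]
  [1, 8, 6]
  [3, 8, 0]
A^⊗2 =
  [6, 12, 4]
  [8, 6, 5]
  [3, 8, 0]

Each entry (A^⊗2)_ij equals the minimum over all length-2 walks i = v_0 → v_1 → … → v_2 = j of Σ_t A[v_t][v_{t+1}]. For example, for (i, j) = (0, 2) we minimise over 3 possible intermediate vertex sequences; the minimum is 4, attained along the walk 0 → 2 → 2.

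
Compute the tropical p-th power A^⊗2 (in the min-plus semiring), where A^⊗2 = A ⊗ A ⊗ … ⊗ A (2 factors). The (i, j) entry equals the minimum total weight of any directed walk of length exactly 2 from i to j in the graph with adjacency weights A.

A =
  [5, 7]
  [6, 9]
A^⊗2 =
  [10, 12]
  [11, 13]

Each entry (A^⊗2)_ij equals the minimum over all length-2 walks i = v_0 → v_1 → … → v_2 = j of Σ_t A[v_t][v_{t+1}]. For example, for (i, j) = (0, 1) we minimise over 2 possible intermediate vertex sequences; the minimum is 12, attained along the walk 0 → 0 → 1.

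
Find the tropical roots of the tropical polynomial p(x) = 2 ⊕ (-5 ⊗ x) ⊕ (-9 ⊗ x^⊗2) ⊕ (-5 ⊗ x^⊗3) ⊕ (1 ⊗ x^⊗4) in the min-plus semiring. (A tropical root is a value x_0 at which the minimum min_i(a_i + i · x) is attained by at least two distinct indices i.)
Roots: {-6, -4, 4, 7}

Each tropical root is a break point of the lower envelope of the lines y = a_i + i · x (there are 5 lines, with slopes 0, 1, ..., 4). Only the lines that attain the minimum somewhere contribute to roots; other lines are dominated. Here the surviving (envelope) indices are i = 4, i = 3, i = 2, i = 1, i = 0.
Intersections between consecutive envelope lines give the roots: for adjacent envelope indices i < j the intersection is x = (a_i − a_j) / (j − i). Reading off the sorted break points: {-6, -4, 4, 7}.
Verification: at each break x_0, at least two indices attain the minimum of min_i(a_i + i · x_0).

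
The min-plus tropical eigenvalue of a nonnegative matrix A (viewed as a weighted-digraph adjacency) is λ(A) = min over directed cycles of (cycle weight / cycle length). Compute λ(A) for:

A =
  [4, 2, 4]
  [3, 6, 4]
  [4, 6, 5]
λ(A) = 5/2

Enumerate directed cycles and compute their means (weight / length). Sample:
  cycle 0 → 0: weight = 4, length = 1, mean = 4/1 ≈ 4.000
  cycle 1 → 1: weight = 6, length = 1, mean = 6/1 ≈ 6.000
  cycle 2 → 2: weight = 5, length = 1, mean = 5/1 ≈ 5.000
  cycle 0 → 1 → 0: weight = 5, length = 2, mean = 5/2 ≈ 2.500
  cycle 0 → 2 → 0: weight = 8, length = 2, mean = 8/2 ≈ 4.000
  cycle 1 → 0 → 1: weight = 5, length = 2, mean = 5/2 ≈ 2.500
Minimum mean = 2.500, attained e.g. along the cycle 0 → 1 → 0 with weight 5 and length 2. So λ(A) = 5/2 = 5/2.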